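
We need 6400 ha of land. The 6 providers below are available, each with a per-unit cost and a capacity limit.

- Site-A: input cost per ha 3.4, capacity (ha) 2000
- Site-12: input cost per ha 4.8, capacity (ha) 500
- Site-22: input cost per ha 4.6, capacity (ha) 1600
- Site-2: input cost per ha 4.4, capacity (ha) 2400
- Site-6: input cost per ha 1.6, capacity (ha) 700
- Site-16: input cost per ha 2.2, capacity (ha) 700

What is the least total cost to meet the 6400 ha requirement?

22780

Cheapest first:
Take 700 from Site-6 at 1.6 — need 5700 more.
Site-16 at 2.2: take all 700 ha — 5000 still needed.
Site-A at 3.4: take all 2000 ha — 3000 still needed.
Site-2 (4.4): use full 2400 — 600 ha to go.
Site-22 (4.6): take the remaining 600 — done.
Site-12: unused.
Cost = 700×1.6 + 700×2.2 + 2000×3.4 + 2400×4.4 + 600×4.6 = 22780.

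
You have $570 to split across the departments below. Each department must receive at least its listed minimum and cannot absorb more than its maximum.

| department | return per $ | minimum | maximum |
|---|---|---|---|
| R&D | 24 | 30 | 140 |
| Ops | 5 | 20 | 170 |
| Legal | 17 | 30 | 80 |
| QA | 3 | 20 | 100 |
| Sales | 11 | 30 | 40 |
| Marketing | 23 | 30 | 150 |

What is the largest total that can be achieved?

9370

Meeting every minimum uses 30+20+30+20+30+30 = 160 $, leaving 410.
Highest return per $ first: R&D 24 > Marketing 23 > Legal 17 > Sales 11 > Ops 5 > QA 3.
R&D: +110 to 140 (cap) ; 300 left.
Marketing: +120 to 150 (cap) ; 180 left.
Give Legal 50 more to hit its cap of 80 ; 130 left.
Sales: +10 to 40 (cap) ; 120 left.
Only 120 left; Ops takes them to reach 140.
Total = 24×140 + 5×140 + 17×80 + 3×20 + 11×40 + 23×150 = 9370.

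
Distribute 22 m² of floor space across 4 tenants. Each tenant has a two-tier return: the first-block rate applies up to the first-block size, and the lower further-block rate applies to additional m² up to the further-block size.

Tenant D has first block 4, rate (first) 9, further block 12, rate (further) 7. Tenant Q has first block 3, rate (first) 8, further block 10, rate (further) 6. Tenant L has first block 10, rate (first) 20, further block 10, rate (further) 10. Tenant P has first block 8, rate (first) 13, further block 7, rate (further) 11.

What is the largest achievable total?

348

Rank every tier by rate: Tenant L/first 20 > Tenant P/first 13 > Tenant P/second 11 > Tenant L/second 10 > Tenant D/first 9 > Tenant Q/first 8 > Tenant D/second 7 > Tenant Q/second 6.
Fill Tenant L first block (10 at 20) → 12 left.
Fill Tenant P first block (8 at 13) → 4 left.
Tenant P/second: +4 of 7 at 11; pool empty.
Total = 20×10 + 13×8 + 11×4 = 348.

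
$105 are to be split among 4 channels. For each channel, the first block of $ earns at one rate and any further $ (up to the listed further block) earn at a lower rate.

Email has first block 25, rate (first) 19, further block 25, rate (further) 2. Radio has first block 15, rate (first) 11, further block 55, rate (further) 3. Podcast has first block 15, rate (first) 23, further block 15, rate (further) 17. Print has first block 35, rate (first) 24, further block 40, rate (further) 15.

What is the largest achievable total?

Rank every tier by rate: Print/T1 24 > Podcast/T1 23 > Email/T1 19 > Podcast/T2 17 > Print/T2 15 > Radio/T1 11 > Radio/T2 3 > Email/T2 2.
Fill Print T1 block (35 at 24) — 70 left.
Podcast T1 at 23: fill all 15 — 55 left.
Email T1 at 19: fill all 25 — 30 left.
Podcast/T2 (17): +15 — 15 left.
Print/T2: +15 of 40 at 15; pool empty.
Total = 24×35 + 23×15 + 19×25 + 17×15 + 15×15 = 2140.

2140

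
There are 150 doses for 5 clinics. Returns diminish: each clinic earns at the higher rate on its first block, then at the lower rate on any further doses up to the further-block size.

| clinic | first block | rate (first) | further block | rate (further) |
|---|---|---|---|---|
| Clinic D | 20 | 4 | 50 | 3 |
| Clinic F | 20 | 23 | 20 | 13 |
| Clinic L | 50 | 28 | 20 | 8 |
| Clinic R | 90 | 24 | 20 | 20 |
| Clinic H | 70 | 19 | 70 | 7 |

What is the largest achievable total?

Treat each block as its own option and order by rate: Clinic L/tier1 28 > Clinic R/tier1 24 > Clinic F/tier1 23 > Clinic R/tier2 20 > Clinic H/tier1 19 > Clinic F/tier2 13 > Clinic L/tier2 8 > Clinic H/tier2 7 > Clinic D/tier1 4 > Clinic D/tier2 3.
Fill Clinic L tier1 block (50 at 28) — 100 left.
Clinic R/tier1 (24): +90 — 10 left.
Clinic F tier1 at 23: only 10 left, fill 10.
Total = 28×50 + 24×90 + 23×10 = 3790.

3790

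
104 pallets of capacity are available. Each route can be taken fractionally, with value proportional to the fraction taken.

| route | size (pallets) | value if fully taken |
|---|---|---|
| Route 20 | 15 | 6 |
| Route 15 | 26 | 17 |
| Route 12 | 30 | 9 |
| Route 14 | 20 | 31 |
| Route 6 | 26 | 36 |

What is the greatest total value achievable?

Best value per unit of size first: Route 14 31/20≈1.55, Route 6 36/26≈1.38, Route 15 17/26≈0.654, Route 20 6/15≈0.4, Route 12 9/30≈0.3.
Take all of Route 14 (20 pallets, value 31) ; 84 pallets left.
Route 6: take in full, 26 pallets for value 36 ; 58 left.
All 26 pallets of Route 15 fit (value 17) ; 32 remain.
All 15 pallets of Route 20 fit (value 6) ; 17 remain.
Fill the last 17 pallets with part of Route 12: 17/30 of it earns 5.1.
Total value = 95.1.

95.1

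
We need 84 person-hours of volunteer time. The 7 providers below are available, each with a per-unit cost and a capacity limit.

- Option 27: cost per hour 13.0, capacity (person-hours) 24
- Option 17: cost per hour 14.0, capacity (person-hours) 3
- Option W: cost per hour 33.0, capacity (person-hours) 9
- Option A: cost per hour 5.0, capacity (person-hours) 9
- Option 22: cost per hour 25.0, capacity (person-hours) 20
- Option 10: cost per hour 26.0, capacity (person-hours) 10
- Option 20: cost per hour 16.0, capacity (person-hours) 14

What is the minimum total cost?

Use providers in increasing cost order.
Option A (5.0): use full 9 — 75 person-hours to go.
Option 27 (13.0): use full 24 — 51 person-hours to go.
Take 3 from Option 17 at 14.0 — need 48 more.
Option 20 (16.0): use full 14 — 34 person-hours to go.
Take 20 from Option 22 at 25.0 — need 14 more.
Option 10 (26.0): use full 10 — 4 person-hours to go.
Take 4 from Option W at 33.0 to finish.
Cost = 9×5.0 + 24×13.0 + 3×14.0 + 14×16.0 + 20×25.0 + 10×26.0 + 4×33.0 = 1515.

1515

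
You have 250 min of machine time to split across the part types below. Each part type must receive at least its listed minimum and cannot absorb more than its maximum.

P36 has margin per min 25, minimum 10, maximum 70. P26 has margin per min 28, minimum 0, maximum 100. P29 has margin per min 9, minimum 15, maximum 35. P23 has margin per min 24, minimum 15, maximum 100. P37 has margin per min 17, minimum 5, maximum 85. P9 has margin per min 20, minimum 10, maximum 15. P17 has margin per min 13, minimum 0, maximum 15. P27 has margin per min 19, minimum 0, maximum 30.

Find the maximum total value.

Meeting every minimum uses 10+0+15+15+5+10+0+0 = 55 min, leaving 195.
Rank by margin per min: P26 28 > P36 25 > P23 24 > P9 20 > P27 19 > P37 17 > P17 13 > P29 9.
Give P26 100 more to hit its cap of 100 ; 95 left.
P36 takes 60 more to reach its cap of 70 ; 35 left.
P23: +35 (room for 85) → 50. Pool exhausted.
Total = 25×70 + 28×100 + 9×15 + 24×50 + 17×5 + 20×10 = 6170.

6170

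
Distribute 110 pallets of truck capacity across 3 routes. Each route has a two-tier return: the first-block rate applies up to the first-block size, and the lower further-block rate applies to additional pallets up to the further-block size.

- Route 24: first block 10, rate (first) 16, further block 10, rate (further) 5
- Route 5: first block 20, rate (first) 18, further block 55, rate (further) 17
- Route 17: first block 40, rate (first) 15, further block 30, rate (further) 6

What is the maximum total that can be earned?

1830

Treat each block as its own option and order by rate: Route 5/tier1 18 > Route 5/tier2 17 > Route 24/tier1 16 > Route 17/tier1 15 > Route 17/tier2 6 > Route 24/tier2 5.
Route 5/tier1 (18): +20 ; 90 left.
Fill Route 5 tier2 block (55 at 17) ; 35 left.
Route 24/tier1 (16): +10 ; 25 left.
25 remain; put them into Route 17 tier1 at 15.
Total = 18×20 + 17×55 + 16×10 + 15×25 = 1830.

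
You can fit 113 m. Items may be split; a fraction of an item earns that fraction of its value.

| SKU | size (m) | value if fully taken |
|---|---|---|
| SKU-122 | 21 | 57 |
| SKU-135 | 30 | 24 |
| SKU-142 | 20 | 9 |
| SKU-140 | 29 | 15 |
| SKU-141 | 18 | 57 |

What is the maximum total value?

Rank by value-to-size ratio: SKU-141 57/18≈3.17, SKU-122 57/21≈2.71, SKU-135 24/30≈0.8, SKU-140 15/29≈0.517, SKU-142 9/20≈0.45.
All 18 m of SKU-141 fit (value 57) → 95 remain.
Take all of SKU-122 (21 m, value 57) → 74 m left.
SKU-135: take in full, 30 m for value 24 → 44 left.
SKU-140: take in full, 29 m for value 15 → 15 left.
Fill the last 15 m with part of SKU-142: 15/20 of it earns 6.75.
Total value = 159.75.

159.75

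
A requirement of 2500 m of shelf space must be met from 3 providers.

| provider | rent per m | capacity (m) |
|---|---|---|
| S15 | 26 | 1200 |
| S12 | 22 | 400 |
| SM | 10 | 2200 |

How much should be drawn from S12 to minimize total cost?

300

Cheapest first:
Take 2200 from SM at 10 — need 300 more.
S12 at 22: take 300 of its 400 — requirement met.
S15: unused.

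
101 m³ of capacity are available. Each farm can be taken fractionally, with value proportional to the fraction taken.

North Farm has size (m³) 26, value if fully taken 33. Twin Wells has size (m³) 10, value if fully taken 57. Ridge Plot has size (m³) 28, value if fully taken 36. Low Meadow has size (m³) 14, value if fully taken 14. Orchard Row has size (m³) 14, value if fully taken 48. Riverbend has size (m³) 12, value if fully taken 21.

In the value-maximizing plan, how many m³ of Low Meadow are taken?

11

Rank by value-to-size ratio: Twin Wells 57/10≈5.7, Orchard Row 48/14≈3.43, Riverbend 21/12≈1.75, Ridge Plot 36/28≈1.29, North Farm 33/26≈1.27, Low Meadow 14/14≈1.
Take all of Twin Wells (10 m³, value 57) — 91 m³ left.
Orchard Row: take in full, 14 m³ for value 48 — 77 left.
Take all of Riverbend (12 m³, value 21) — 65 m³ left.
Ridge Plot: take in full, 28 m³ for value 36 — 37 left.
North Farm: take in full, 26 m³ for value 33 — 11 left.
Only 11 m³ remain; take 11/14 of Low Meadow for value 14×11/14 = 11.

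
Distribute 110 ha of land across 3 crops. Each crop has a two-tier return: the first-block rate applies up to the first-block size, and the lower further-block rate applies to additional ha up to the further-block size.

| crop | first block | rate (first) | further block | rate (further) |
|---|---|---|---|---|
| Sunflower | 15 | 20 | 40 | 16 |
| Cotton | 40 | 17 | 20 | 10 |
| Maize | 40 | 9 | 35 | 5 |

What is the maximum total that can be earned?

1770

Order all 6 blocks by rate: Sunflower/T1 20 > Cotton/T1 17 > Sunflower/T2 16 > Cotton/T2 10 > Maize/T1 9 > Maize/T2 5.
Fill Sunflower T1 block (15 at 20) ; 95 left.
Cotton/T1 (17): +40 ; 55 left.
Sunflower/T2 (16): +40 ; 15 left.
15 remain; put them into Cotton T2 at 10.
Total = 20×15 + 17×40 + 16×40 + 10×15 = 1770.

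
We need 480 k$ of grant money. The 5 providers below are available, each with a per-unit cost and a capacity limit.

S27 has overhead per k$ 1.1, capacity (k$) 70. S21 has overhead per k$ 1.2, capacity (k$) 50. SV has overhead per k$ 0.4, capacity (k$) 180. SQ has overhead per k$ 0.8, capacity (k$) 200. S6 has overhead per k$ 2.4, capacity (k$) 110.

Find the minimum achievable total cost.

Cheapest first:
SV at 0.4: take all 180 k$ — 300 still needed.
SQ (0.8): use full 200 — 100 k$ to go.
S27 (1.1): use full 70 — 30 k$ to go.
S21 (1.2): take the remaining 30 — done.
S6: unused.
Cost = 180×0.4 + 200×0.8 + 70×1.1 + 30×1.2 = 345.

345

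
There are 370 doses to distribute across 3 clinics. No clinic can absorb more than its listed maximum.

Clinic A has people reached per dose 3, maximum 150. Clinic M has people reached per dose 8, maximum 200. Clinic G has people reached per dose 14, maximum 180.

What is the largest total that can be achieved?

Rank by people reached per dose: Clinic G 14 > Clinic M 8 > Clinic A 3.
Clinic G: +180 to 180 (cap) ; 190 left.
Clinic M has room for 200 but only 190 remain, so it gets 190.
Total = 8×190 + 14×180 = 4040.

4040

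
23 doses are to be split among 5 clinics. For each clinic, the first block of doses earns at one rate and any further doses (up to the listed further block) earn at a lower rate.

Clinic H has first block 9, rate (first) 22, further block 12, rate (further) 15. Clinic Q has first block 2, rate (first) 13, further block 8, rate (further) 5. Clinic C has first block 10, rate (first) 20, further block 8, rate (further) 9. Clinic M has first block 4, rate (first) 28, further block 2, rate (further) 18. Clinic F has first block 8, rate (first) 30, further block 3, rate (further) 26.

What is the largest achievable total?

Treat each block as its own option and order by rate: Clinic F/first 30 > Clinic M/first 28 > Clinic F/second 26 > Clinic H/first 22 > Clinic C/first 20 > Clinic M/second 18 > Clinic H/second 15 > Clinic Q/first 13 > Clinic C/second 9 > Clinic Q/second 5.
Clinic F first at 30: fill all 8 — 15 left.
Clinic M first at 28: fill all 4 — 11 left.
Fill Clinic F second block (3 at 26) — 8 left.
8 remain; put them into Clinic H first at 22.
Total = 30×8 + 28×4 + 26×3 + 22×8 = 606.

606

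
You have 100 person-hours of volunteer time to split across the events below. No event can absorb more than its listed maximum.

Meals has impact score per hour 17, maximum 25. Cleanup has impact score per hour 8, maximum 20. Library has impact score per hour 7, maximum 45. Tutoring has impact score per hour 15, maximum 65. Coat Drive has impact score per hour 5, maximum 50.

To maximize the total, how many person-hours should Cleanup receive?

Rank by impact score per hour: Meals 17 > Tutoring 15 > Cleanup 8 > Library 7 > Coat Drive 5.
Give Meals 25 to hit its cap of 25 → 75 left.
Tutoring: +65 to 65 (cap) → 10 left.
Only 10 left; Cleanup takes them to reach 10.

10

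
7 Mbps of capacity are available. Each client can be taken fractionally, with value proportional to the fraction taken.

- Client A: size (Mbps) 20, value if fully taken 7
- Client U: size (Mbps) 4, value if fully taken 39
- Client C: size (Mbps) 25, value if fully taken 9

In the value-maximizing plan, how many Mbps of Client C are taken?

Rank by value-to-size ratio: Client U 39/4≈9.75, Client C 9/25≈0.36, Client A 7/20≈0.35.
Client U: take in full, 4 Mbps for value 39 — 3 left.
3 Mbps left: a 3/25 share of Client C gives 9×3/25 = 1.08.

3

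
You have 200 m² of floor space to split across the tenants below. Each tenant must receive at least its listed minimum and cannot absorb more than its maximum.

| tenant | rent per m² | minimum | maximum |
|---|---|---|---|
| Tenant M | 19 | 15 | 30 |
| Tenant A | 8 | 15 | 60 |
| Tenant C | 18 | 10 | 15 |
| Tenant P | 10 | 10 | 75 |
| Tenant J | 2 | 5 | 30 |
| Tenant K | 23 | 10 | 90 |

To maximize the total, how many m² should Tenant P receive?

45

Meeting every minimum uses 15+15+10+10+5+10 = 65 m², leaving 135.
Highest rent per m² first: Tenant K 23 > Tenant M 19 > Tenant C 18 > Tenant P 10 > Tenant A 8 > Tenant J 2.
Tenant K takes 80 more to reach its cap of 90 — 55 left.
Tenant M takes 15 more to reach its cap of 30 — 40 left.
Give Tenant C 5 more to hit its cap of 15 — 35 left.
Tenant P has room for 65 more but only 35 remain, so it gets 45.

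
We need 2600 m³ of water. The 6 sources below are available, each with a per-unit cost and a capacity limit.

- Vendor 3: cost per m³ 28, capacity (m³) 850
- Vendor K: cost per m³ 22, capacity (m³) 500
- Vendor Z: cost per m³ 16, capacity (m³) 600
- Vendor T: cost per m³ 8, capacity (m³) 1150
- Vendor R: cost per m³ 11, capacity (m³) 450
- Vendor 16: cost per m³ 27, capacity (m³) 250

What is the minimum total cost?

Fill from the cheapest source first.
Vendor T (8): use full 1150 — 1450 m³ to go.
Take 450 from Vendor R at 11 — need 1000 more.
Take 600 from Vendor Z at 16 — need 400 more.
Take 400 from Vendor K at 22 to finish.
Vendor 16, Vendor 3: unused.
Cost = 1150×8 + 450×11 + 600×16 + 400×22 = 32550.

32550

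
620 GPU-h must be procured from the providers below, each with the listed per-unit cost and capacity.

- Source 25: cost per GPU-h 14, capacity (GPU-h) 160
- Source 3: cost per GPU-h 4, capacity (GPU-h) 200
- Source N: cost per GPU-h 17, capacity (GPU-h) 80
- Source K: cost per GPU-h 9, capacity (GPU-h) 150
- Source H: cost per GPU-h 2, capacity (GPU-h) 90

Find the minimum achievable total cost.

Cheapest first:
Source H (2): use full 90 ; 530 GPU-h to go.
Take 200 from Source 3 at 4 ; need 330 more.
Take 150 from Source K at 9 ; need 180 more.
Source 25 (14): use full 160 ; 20 GPU-h to go.
Source N at 17: take 20 of its 80 ; requirement met.
Cost = 90×2 + 200×4 + 150×9 + 160×14 + 20×17 = 4910.

4910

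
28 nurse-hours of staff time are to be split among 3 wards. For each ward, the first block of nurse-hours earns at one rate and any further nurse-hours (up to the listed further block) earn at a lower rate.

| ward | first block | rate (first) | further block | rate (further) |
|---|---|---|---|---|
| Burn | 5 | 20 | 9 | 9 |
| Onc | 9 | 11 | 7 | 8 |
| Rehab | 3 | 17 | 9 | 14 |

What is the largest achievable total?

Rank every tier by rate: Burn/T1 20 > Rehab/T1 17 > Rehab/T2 14 > Onc/T1 11 > Burn/T2 9 > Onc/T2 8.
Burn T1 at 20: fill all 5 → 23 left.
Rehab/T1 (17): +3 → 20 left.
Rehab/T2 (14): +9 → 11 left.
Fill Onc T1 block (9 at 11) → 2 left.
Burn T2 at 9: only 2 left, fill 2.
Total = 20×5 + 17×3 + 14×9 + 11×9 + 9×2 = 394.

394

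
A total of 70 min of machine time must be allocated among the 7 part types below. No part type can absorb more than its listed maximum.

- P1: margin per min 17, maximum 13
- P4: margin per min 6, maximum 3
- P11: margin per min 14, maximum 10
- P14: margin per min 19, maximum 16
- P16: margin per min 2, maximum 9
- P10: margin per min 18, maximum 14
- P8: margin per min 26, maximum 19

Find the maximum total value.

Rank by margin per min: P8 26 > P14 19 > P10 18 > P1 17 > P11 14 > P4 6 > P16 2.
P8: +19 to 19 (cap) ; 51 left.
P14 takes 16 to reach its cap of 16 ; 35 left.
P10 takes 14 to reach its cap of 14 ; 21 left.
P1: +13 to 13 (cap) ; 8 left.
Only 8 left; P11 takes them to reach 8.
Total = 17×13 + 14×8 + 19×16 + 18×14 + 26×19 = 1383.

1383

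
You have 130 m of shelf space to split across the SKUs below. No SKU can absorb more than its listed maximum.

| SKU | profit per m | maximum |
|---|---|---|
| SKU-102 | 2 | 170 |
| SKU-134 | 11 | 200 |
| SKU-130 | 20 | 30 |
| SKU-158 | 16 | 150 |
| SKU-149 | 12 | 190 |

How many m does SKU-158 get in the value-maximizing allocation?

Rank by profit per m: SKU-130 20 > SKU-158 16 > SKU-149 12 > SKU-134 11 > SKU-102 2.
SKU-130: +30 to 30 (cap) ; 100 left.
Only 100 left; SKU-158 takes them to reach 100.

100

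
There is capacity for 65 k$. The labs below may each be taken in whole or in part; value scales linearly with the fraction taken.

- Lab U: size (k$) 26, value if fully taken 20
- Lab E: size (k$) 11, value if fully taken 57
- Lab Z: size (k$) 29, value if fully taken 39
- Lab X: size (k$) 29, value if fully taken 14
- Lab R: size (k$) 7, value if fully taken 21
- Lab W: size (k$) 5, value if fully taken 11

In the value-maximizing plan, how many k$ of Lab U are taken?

Best value per unit of size first: Lab E 57/11≈5.18, Lab R 21/7≈3, Lab W 11/5≈2.2, Lab Z 39/29≈1.34, Lab U 20/26≈0.769, Lab X 14/29≈0.483.
All 11 k$ of Lab E fit (value 57) — 54 remain.
All 7 k$ of Lab R fit (value 21) — 47 remain.
Take all of Lab W (5 k$, value 11) — 42 k$ left.
Take all of Lab Z (29 k$, value 39) — 13 k$ left.
13 k$ left: a 13/26 share of Lab U gives 20×13/26 = 10.

13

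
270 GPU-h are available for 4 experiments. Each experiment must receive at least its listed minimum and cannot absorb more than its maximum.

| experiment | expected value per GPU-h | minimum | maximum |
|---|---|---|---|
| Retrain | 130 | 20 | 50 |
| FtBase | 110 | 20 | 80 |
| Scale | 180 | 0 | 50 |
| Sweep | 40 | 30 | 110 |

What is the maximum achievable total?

Meeting every minimum uses 20+20+0+30 = 70 GPU-h, leaving 200.
Order the experiments by expected value per GPU-h: Scale 180 > Retrain 130 > FtBase 110 > Sweep 40.
Scale: +50 to 50 (cap) — 150 left.
Retrain: +30 to 50 (cap) — 120 left.
Give FtBase 60 more to hit its cap of 80 — 60 left.
Sweep: +60 (room for 80) → 90. Pool exhausted.
Total = 130×50 + 110×80 + 180×50 + 40×90 = 27900.

27900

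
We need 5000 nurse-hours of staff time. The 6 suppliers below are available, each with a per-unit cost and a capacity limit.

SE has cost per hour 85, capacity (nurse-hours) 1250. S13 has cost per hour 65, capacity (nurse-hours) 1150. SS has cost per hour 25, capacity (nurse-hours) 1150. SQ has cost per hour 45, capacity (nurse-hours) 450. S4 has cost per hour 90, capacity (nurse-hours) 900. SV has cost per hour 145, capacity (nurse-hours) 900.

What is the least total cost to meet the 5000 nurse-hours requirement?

325500

Cheapest first:
Take 1150 from SS at 25 ; need 3850 more.
Take 450 from SQ at 45 ; need 3400 more.
Take 1150 from S13 at 65 ; need 2250 more.
SE (85): use full 1250 ; 1000 nurse-hours to go.
S4 at 90: take all 900 nurse-hours ; 100 still needed.
Take 100 from SV at 145 to finish.
Cost = 1150×25 + 450×45 + 1150×65 + 1250×85 + 900×90 + 100×145 = 325500.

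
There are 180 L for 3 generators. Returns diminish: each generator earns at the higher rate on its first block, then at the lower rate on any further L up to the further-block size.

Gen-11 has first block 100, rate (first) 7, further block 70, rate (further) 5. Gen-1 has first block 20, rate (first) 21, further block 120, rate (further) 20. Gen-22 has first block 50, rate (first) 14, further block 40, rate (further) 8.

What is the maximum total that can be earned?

3380

Treat each block as its own option and order by rate: Gen-1/T1 21 > Gen-1/T2 20 > Gen-22/T1 14 > Gen-22/T2 8 > Gen-11/T1 7 > Gen-11/T2 5.
Gen-1 T1 at 21: fill all 20 → 160 left.
Gen-1/T2 (20): +120 → 40 left.
40 remain; put them into Gen-22 T1 at 14.
Total = 21×20 + 20×120 + 14×40 = 3380.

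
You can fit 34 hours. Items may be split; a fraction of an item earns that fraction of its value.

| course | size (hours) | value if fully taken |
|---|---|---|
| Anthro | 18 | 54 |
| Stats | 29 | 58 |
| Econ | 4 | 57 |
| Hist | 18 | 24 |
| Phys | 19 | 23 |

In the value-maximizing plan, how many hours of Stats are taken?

Best value per unit of size first: Econ 57/4≈14.2, Anthro 54/18≈3, Stats 58/29≈2, Hist 24/18≈1.33, Phys 23/19≈1.21.
Take all of Econ (4 hours, value 57) → 30 hours left.
Anthro: take in full, 18 hours for value 54 → 12 left.
Fill the last 12 hours with part of Stats: 12/29 of it earns 24.

12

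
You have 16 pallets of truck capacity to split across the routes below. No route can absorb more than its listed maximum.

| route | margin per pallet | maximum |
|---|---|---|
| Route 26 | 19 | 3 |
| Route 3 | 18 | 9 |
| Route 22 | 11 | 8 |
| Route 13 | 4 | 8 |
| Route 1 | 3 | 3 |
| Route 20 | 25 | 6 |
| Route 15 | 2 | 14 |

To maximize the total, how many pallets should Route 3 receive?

7

Highest margin per pallet first: Route 20 25 > Route 26 19 > Route 3 18 > Route 22 11 > Route 13 4 > Route 1 3 > Route 15 2.
Route 20: +6 to 6 (cap) ; 10 left.
Route 26: +3 to 3 (cap) ; 7 left.
Route 3: +7 (room for 9) → 7. Pool exhausted.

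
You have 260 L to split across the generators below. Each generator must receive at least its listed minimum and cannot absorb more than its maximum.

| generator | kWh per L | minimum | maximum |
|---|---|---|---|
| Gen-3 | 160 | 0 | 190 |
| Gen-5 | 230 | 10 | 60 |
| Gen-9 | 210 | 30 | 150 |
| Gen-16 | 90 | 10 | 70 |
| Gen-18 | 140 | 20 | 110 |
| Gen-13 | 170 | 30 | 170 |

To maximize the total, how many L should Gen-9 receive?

Meeting every minimum uses 0+10+30+10+20+30 = 100 L, leaving 160.
Highest kWh per L first: Gen-5 230 > Gen-9 210 > Gen-13 170 > Gen-3 160 > Gen-18 140 > Gen-16 90.
Gen-5 takes 50 more to reach its cap of 60 → 110 left.
Only 110 left; Gen-9 takes them to reach 140.

140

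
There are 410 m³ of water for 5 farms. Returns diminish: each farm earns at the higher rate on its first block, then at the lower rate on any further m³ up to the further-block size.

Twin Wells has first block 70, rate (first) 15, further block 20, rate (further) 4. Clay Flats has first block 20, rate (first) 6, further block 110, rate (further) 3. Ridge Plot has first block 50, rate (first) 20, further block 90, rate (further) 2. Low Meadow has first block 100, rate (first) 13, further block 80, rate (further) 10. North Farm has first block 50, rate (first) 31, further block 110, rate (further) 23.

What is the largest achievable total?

7730

Treat each block as its own option and order by rate: North Farm/T1 31 > North Farm/T2 23 > Ridge Plot/T1 20 > Twin Wells/T1 15 > Low Meadow/T1 13 > Low Meadow/T2 10 > Clay Flats/T1 6 > Twin Wells/T2 4 > Clay Flats/T2 3 > Ridge Plot/T2 2.
North Farm/T1 (31): +50 — 360 left.
North Farm T2 at 23: fill all 110 — 250 left.
Ridge Plot/T1 (20): +50 — 200 left.
Twin Wells/T1 (15): +70 — 130 left.
Low Meadow/T1 (13): +100 — 30 left.
Low Meadow T2 at 10: only 30 left, fill 30.
Total = 31×50 + 23×110 + 20×50 + 15×70 + 13×100 + 10×30 = 7730.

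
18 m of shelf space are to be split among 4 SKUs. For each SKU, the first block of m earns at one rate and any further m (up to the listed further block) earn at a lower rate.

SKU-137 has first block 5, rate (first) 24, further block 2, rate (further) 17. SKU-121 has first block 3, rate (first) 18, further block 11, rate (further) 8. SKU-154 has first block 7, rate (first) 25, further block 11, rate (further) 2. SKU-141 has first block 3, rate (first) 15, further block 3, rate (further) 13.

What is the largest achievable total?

398

Order all 8 blocks by rate: SKU-154/tier1 25 > SKU-137/tier1 24 > SKU-121/tier1 18 > SKU-137/tier2 17 > SKU-141/tier1 15 > SKU-141/tier2 13 > SKU-121/tier2 8 > SKU-154/tier2 2.
SKU-154 tier1 at 25: fill all 7 → 11 left.
Fill SKU-137 tier1 block (5 at 24) → 6 left.
Fill SKU-121 tier1 block (3 at 18) → 3 left.
Fill SKU-137 tier2 block (2 at 17) → 1 left.
1 remain; put them into SKU-141 tier1 at 15.
Total = 25×7 + 24×5 + 18×3 + 17×2 + 15×1 = 398.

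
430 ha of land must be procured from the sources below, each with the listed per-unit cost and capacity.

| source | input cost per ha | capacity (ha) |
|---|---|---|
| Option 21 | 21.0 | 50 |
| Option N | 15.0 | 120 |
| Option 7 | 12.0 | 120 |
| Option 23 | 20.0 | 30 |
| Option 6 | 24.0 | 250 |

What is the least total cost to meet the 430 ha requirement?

Cheapest first:
Option 7 at 12.0: take all 120 ha → 310 still needed.
Option N (15.0): use full 120 → 190 ha to go.
Option 23 (20.0): use full 30 → 160 ha to go.
Option 21 (21.0): use full 50 → 110 ha to go.
Option 6 (24.0): take the remaining 110 → done.
Cost = 120×12.0 + 120×15.0 + 30×20.0 + 50×21.0 + 110×24.0 = 7530.

7530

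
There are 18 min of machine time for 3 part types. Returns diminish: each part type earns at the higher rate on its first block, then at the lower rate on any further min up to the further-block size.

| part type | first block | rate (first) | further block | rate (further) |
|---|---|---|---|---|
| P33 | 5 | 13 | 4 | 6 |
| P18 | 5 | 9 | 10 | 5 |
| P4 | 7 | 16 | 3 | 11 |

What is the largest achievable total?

237

Order all 6 blocks by rate: P4/T1 16 > P33/T1 13 > P4/T2 11 > P18/T1 9 > P33/T2 6 > P18/T2 5.
P4/T1 (16): +7 ; 11 left.
Fill P33 T1 block (5 at 13) ; 6 left.
P4/T2 (11): +3 ; 3 left.
P18/T1: +3 of 5 at 9; pool empty.
Total = 16×7 + 13×5 + 11×3 + 9×3 = 237.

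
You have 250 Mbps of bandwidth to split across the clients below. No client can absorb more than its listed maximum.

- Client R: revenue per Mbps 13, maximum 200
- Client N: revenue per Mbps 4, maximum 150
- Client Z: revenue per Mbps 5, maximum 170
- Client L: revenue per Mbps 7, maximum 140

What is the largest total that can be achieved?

Highest revenue per Mbps first: Client R 13 > Client L 7 > Client Z 5 > Client N 4.
Client R takes 200 to reach its cap of 200 → 50 left.
Client L: +50 (room for 140) → 50. Pool exhausted.
Total = 13×200 + 7×50 = 2950.

2950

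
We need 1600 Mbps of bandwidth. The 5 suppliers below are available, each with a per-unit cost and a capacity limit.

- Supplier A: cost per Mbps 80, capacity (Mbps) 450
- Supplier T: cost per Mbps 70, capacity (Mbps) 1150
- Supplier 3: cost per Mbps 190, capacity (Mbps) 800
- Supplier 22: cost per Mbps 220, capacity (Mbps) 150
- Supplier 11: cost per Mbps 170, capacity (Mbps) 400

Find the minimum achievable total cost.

116500

Fill from the cheapest supplier first.
Take 1150 from Supplier T at 70 — need 450 more.
Supplier A at 80: take all 450 Mbps — 0 still needed.
Supplier 11, Supplier 3, Supplier 22: unused.
Cost = 1150×70 + 450×80 = 116500.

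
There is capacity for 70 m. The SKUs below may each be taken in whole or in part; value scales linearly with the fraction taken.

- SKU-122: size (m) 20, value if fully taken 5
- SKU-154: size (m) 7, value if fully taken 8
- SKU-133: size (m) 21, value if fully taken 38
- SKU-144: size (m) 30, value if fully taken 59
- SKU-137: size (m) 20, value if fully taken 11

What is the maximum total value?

111.6

Rank by value-to-size ratio: SKU-144 59/30≈1.97, SKU-133 38/21≈1.81, SKU-154 8/7≈1.14, SKU-137 11/20≈0.55, SKU-122 5/20≈0.25.
All 30 m of SKU-144 fit (value 59) — 40 remain.
Take all of SKU-133 (21 m, value 38) — 19 m left.
All 7 m of SKU-154 fit (value 8) — 12 remain.
Only 12 m remain; take 12/20 of SKU-137 for value 11×12/20 = 6.6.
Total value = 111.6.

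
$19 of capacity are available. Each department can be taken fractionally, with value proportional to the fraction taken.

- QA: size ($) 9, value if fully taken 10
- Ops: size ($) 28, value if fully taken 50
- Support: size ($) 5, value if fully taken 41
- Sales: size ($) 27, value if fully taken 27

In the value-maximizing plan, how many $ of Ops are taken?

Rank by value-to-size ratio: Support 41/5≈8.2, Ops 50/28≈1.79, QA 10/9≈1.11, Sales 27/27≈1.
Take all of Support (5 $, value 41) → 14 $ left.
Fill the last 14 $ with part of Ops: 14/28 of it earns 25.

14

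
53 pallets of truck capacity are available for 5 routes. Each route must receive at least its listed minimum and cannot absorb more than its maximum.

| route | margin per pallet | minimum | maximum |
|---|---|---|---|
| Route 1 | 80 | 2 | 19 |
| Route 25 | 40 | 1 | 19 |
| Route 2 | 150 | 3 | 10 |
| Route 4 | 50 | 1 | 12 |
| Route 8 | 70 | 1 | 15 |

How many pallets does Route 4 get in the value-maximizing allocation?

Meeting every minimum uses 2+1+3+1+1 = 8 pallets, leaving 45.
Rank by margin per pallet: Route 2 150 > Route 1 80 > Route 8 70 > Route 4 50 > Route 25 40.
Give Route 2 7 more to hit its cap of 10 — 38 left.
Route 1 takes 17 more to reach its cap of 19 — 21 left.
Route 8: +14 to 15 (cap) — 7 left.
Route 4 has room for 11 more but only 7 remain, so it gets 8.

8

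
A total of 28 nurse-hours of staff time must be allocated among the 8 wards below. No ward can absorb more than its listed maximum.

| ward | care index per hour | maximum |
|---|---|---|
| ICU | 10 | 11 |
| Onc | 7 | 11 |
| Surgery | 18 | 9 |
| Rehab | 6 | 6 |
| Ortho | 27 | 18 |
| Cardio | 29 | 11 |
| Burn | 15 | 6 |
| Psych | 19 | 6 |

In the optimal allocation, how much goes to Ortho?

Order the wards by care index per hour: Cardio 29 > Ortho 27 > Psych 19 > Surgery 18 > Burn 15 > ICU 10 > Onc 7 > Rehab 6.
Cardio takes 11 to reach its cap of 11 → 17 left.
Ortho has room for 18 but only 17 remain, so it gets 17.

17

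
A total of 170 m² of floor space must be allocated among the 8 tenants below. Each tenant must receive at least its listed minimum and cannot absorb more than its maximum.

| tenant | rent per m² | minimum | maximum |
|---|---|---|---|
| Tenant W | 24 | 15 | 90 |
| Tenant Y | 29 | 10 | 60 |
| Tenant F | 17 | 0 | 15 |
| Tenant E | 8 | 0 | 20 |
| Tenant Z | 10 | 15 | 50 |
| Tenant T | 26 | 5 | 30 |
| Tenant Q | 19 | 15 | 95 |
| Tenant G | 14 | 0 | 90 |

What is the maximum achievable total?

Meeting every minimum uses 15+10+0+0+15+5+15+0 = 60 m², leaving 110.
Highest rent per m² first: Tenant Y 29 > Tenant T 26 > Tenant W 24 > Tenant Q 19 > Tenant F 17 > Tenant G 14 > Tenant Z 10 > Tenant E 8.
Give Tenant Y 50 more to hit its cap of 60 → 60 left.
Give Tenant T 25 more to hit its cap of 30 → 35 left.
Tenant W: +35 (room for 75) → 50. Pool exhausted.
Total = 24×50 + 29×60 + 10×15 + 26×30 + 19×15 = 4155.

4155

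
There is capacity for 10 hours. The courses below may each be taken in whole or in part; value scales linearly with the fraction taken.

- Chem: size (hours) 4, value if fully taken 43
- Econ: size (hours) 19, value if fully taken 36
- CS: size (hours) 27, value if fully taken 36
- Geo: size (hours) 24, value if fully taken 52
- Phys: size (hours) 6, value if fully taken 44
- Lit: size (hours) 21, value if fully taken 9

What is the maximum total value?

87

Best value per unit of size first: Chem 43/4≈10.8, Phys 44/6≈7.33, Geo 52/24≈2.17, Econ 36/19≈1.89, CS 36/27≈1.33, Lit 9/21≈0.429.
Chem: take in full, 4 hours for value 43 ; 6 left.
All 6 hours of Phys fit (value 44) ; 0 remain.
Total value = 87.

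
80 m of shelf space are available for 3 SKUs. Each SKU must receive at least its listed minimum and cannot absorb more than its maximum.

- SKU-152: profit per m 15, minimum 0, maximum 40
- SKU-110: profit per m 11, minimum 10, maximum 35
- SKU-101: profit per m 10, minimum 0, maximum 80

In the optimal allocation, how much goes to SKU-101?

5

Meeting every minimum uses 0+10+0 = 10 m, leaving 70.
Rank by profit per m: SKU-152 15 > SKU-110 11 > SKU-101 10.
Give SKU-152 40 more to hit its cap of 40 → 30 left.
Give SKU-110 25 more to hit its cap of 35 → 5 left.
SKU-101: +5 (room for 80) → 5. Pool exhausted.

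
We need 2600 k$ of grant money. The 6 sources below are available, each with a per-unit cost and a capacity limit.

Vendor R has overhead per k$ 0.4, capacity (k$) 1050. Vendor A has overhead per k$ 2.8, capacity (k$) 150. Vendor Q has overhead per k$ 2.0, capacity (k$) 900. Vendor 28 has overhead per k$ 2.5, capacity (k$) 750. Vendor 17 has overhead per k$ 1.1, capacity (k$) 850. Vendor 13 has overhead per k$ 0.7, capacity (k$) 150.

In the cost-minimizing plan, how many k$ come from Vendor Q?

Use sources in increasing cost order.
Vendor R (0.4): use full 1050 → 1550 k$ to go.
Take 150 from Vendor 13 at 0.7 → need 1400 more.
Vendor 17 at 1.1: take all 850 k$ → 550 still needed.
Vendor Q (2.0): take the remaining 550 → done.
Vendor 28, Vendor A: unused.

550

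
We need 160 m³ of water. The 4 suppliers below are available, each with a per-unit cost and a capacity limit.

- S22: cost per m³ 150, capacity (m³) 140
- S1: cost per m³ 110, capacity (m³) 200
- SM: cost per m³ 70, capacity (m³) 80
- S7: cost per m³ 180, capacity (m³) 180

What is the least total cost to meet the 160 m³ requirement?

14400

Use suppliers in increasing cost order.
SM at 70: take all 80 m³ — 80 still needed.
Take 80 from S1 at 110 to finish.
S22, S7: unused.
Cost = 80×70 + 80×110 = 14400.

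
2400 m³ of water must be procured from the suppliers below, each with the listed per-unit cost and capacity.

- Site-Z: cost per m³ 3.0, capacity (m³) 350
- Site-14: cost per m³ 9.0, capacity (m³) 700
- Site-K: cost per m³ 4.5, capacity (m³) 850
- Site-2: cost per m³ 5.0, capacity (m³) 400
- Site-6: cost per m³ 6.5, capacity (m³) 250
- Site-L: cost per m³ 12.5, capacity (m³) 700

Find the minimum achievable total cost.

13450

Use suppliers in increasing cost order.
Take 350 from Site-Z at 3.0 — need 2050 more.
Site-K at 4.5: take all 850 m³ — 1200 still needed.
Take 400 from Site-2 at 5.0 — need 800 more.
Site-6 (6.5): use full 250 — 550 m³ to go.
Take 550 from Site-14 at 9.0 to finish.
Site-L: unused.
Cost = 350×3.0 + 850×4.5 + 400×5.0 + 250×6.5 + 550×9.0 = 13450.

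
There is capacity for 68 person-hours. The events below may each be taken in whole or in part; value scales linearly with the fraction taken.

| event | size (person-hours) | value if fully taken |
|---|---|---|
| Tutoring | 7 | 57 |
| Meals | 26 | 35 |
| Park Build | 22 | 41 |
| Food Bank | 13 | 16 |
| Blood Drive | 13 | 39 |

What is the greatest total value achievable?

Rank by value-to-size ratio: Tutoring 57/7≈8.14, Blood Drive 39/13≈3, Park Build 41/22≈1.86, Meals 35/26≈1.35, Food Bank 16/13≈1.23.
Tutoring: take in full, 7 person-hours for value 57 → 61 left.
Take all of Blood Drive (13 person-hours, value 39) → 48 person-hours left.
Take all of Park Build (22 person-hours, value 41) → 26 person-hours left.
All 26 person-hours of Meals fit (value 35) → 0 remain.
Total value = 172.

172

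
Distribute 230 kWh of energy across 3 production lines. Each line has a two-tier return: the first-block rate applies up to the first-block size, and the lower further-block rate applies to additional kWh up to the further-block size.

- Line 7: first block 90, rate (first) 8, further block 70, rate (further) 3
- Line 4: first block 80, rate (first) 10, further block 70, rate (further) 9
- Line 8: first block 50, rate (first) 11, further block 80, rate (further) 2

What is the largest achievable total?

Rank every tier by rate: Line 8/T1 11 > Line 4/T1 10 > Line 4/T2 9 > Line 7/T1 8 > Line 7/T2 3 > Line 8/T2 2.
Line 8/T1 (11): +50 — 180 left.
Fill Line 4 T1 block (80 at 10) — 100 left.
Line 4 T2 at 9: fill all 70 — 30 left.
Line 7 T1 at 8: only 30 left, fill 30.
Total = 11×50 + 10×80 + 9×70 + 8×30 = 2220.

2220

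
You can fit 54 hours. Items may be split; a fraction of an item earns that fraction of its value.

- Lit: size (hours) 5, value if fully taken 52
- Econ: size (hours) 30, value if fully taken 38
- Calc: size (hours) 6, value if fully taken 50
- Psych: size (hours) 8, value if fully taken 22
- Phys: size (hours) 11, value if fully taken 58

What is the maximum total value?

212.4

Best value per unit of size first: Lit 52/5≈10.4, Calc 50/6≈8.33, Phys 58/11≈5.27, Psych 22/8≈2.75, Econ 38/30≈1.27.
Lit: take in full, 5 hours for value 52 — 49 left.
Take all of Calc (6 hours, value 50) — 43 hours left.
Phys: take in full, 11 hours for value 58 — 32 left.
Psych: take in full, 8 hours for value 22 — 24 left.
24 hours left: a 24/30 share of Econ gives 38×24/30 = 30.4.
Total value = 212.4.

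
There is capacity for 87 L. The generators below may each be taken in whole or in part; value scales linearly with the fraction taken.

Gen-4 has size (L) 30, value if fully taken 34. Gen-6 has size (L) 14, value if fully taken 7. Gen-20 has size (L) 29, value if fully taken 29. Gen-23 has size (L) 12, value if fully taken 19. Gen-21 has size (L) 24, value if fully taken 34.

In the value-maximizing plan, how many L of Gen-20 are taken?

21

Sort by value density: Gen-23 19/12≈1.58, Gen-21 34/24≈1.42, Gen-4 34/30≈1.13, Gen-20 29/29≈1, Gen-6 7/14≈0.5.
All 12 L of Gen-23 fit (value 19) ; 75 remain.
Gen-21: take in full, 24 L for value 34 ; 51 left.
Take all of Gen-4 (30 L, value 34) ; 21 L left.
21 L left: a 21/29 share of Gen-20 gives 29×21/29 = 21.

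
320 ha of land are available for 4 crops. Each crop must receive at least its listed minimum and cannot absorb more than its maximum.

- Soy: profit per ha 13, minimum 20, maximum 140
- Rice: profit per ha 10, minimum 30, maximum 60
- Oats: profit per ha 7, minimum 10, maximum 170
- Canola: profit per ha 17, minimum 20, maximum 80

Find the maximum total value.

Meeting every minimum uses 20+30+10+20 = 80 ha, leaving 240.
Highest profit per ha first: Canola 17 > Soy 13 > Rice 10 > Oats 7.
Canola takes 60 more to reach its cap of 80 → 180 left.
Soy takes 120 more to reach its cap of 140 → 60 left.
Rice: +30 to 60 (cap) → 30 left.
Only 30 left; Oats takes them to reach 40.
Total = 13×140 + 10×60 + 7×40 + 17×80 = 4060.

4060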